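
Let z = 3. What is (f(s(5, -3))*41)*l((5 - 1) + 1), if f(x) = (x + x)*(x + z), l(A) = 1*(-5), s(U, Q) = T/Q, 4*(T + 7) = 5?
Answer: -278185/72 ≈ -3863.7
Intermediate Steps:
T = -23/4 (T = -7 + (¼)*5 = -7 + 5/4 = -23/4 ≈ -5.7500)
s(U, Q) = -23/(4*Q)
l(A) = -5
f(x) = 2*x*(3 + x) (f(x) = (x + x)*(x + 3) = (2*x)*(3 + x) = 2*x*(3 + x))
(f(s(5, -3))*41)*l((5 - 1) + 1) = ((2*(-23/4/(-3))*(3 - 23/4/(-3)))*41)*(-5) = ((2*(-23/4*(-⅓))*(3 - 23/4*(-⅓)))*41)*(-5) = ((2*(23/12)*(3 + 23/12))*41)*(-5) = ((2*(23/12)*(59/12))*41)*(-5) = ((1357/72)*41)*(-5) = (55637/72)*(-5) = -278185/72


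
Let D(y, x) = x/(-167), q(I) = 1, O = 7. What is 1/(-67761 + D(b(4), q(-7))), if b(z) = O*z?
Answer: -167/11316088 ≈ -1.4758e-5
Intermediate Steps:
b(z) = 7*z
D(y, x) = -x/167 (D(y, x) = x*(-1/167) = -x/167)
1/(-67761 + D(b(4), q(-7))) = 1/(-67761 - 1/167*1) = 1/(-67761 - 1/167) = 1/(-11316088/167) = -167/11316088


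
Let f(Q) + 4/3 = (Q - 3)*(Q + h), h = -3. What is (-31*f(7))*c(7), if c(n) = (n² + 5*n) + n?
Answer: -124124/3 ≈ -41375.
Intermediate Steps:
c(n) = n² + 6*n
f(Q) = -4/3 + (-3 + Q)² (f(Q) = -4/3 + (Q - 3)*(Q - 3) = -4/3 + (-3 + Q)*(-3 + Q) = -4/3 + (-3 + Q)²)
(-31*f(7))*c(7) = (-31*(23/3 + 7² - 6*7))*(7*(6 + 7)) = (-31*(23/3 + 49 - 42))*(7*13) = -31*44/3*91 = -1364/3*91 = -124124/3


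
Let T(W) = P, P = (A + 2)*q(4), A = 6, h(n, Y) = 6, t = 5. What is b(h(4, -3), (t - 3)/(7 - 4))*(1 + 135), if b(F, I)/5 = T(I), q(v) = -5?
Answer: -27200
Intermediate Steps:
P = -40 (P = (6 + 2)*(-5) = 8*(-5) = -40)
T(W) = -40
b(F, I) = -200 (b(F, I) = 5*(-40) = -200)
b(h(4, -3), (t - 3)/(7 - 4))*(1 + 135) = -200*(1 + 135) = -200*136 = -27200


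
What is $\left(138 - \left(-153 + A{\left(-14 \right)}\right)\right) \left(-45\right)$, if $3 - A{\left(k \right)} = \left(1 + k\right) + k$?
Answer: $-11745$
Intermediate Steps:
$A{\left(k \right)} = 2 - 2 k$ ($A{\left(k \right)} = 3 - \left(\left(1 + k\right) + k\right) = 3 - \left(1 + 2 k\right) = 2 - 2 k$)
$\left(138 - \left(-153 + A{\left(-14 \right)}\right)\right) \left(-45\right) = \left(138 + \left(153 - \left(2 - -28\right)\right)\right) \left(-45\right) = \left(138 + \left(153 - \left(2 + 28\right)\right)\right) \left(-45\right) = \left(138 + \left(153 - 30\right)\right) \left(-45\right) = \left(138 + 123\right) \left(-45\right) = 261 \left(-45\right) = -11745$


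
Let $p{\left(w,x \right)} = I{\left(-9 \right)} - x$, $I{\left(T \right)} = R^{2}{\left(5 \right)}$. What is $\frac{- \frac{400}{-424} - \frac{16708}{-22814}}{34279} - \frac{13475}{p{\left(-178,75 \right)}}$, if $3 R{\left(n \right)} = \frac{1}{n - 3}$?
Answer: $\frac{10053258458185188}{55934317044991} \approx 179.73$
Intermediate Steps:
$R{\left(n \right)} = \frac{1}{3 \left(-3 + n\right)}$ ($R{\left(n \right)} = \frac{1}{3 \left(n - 3\right)} = \frac{1}{3 \left(-3 + n\right)}$)
$I{\left(T \right)} = \frac{1}{36}$ ($I{\left(T \right)} = \left(\frac{1}{3 \left(-3 + 5\right)}\right)^{2} = \left(\frac{1}{3 \cdot 2}\right)^{2} = \left(\frac{1}{3} \cdot \frac{1}{2}\right)^{2} = \left(\frac{1}{6}\right)^{2} = \frac{1}{36}$)
$p{\left(w,x \right)} = \frac{1}{36} - x$
$\frac{- \frac{400}{-424} - \frac{16708}{-22814}}{34279} - \frac{13475}{p{\left(-178,75 \right)}} = \frac{- \frac{400}{-424} - \frac{16708}{-22814}}{34279} - \frac{13475}{\frac{1}{36} - 75} = \left(\left(-400\right) \left(- \frac{1}{424}\right) - - \frac{8354}{11407}\right) \frac{1}{34279} - \frac{13475}{\frac{1}{36} - 75} = \left(\frac{50}{53} + \frac{8354}{11407}\right) \frac{1}{34279} - \frac{13475}{- \frac{2699}{36}} = \frac{1013112}{604571} \cdot \frac{1}{34279} - - \frac{485100}{2699} = \frac{1013112}{20724089309} + \frac{485100}{2699} = \frac{10053258458185188}{55934317044991}$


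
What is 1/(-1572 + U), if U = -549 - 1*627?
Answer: -1/2748 ≈ -0.00036390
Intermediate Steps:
U = -1176 (U = -549 - 627 = -1176)
1/(-1572 + U) = 1/(-1572 - 1176) = 1/(-2748) = -1/2748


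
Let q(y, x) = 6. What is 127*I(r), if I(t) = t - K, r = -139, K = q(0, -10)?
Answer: -18415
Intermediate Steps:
K = 6
I(t) = -6 + t (I(t) = t - 1*6 = t - 6 = -6 + t)
127*I(r) = 127*(-6 - 139) = 127*(-145) = -18415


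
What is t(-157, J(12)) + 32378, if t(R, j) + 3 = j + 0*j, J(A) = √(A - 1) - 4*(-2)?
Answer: 32383 + √11 ≈ 32386.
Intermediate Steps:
J(A) = 8 + √(-1 + A) (J(A) = √(-1 + A) + 8 = 8 + √(-1 + A))
t(R, j) = -3 + j (t(R, j) = -3 + (j + 0*j) = -3 + (j + 0) = -3 + j)
t(-157, J(12)) + 32378 = (-3 + (8 + √(-1 + 12))) + 32378 = (-3 + (8 + √11)) + 32378 = (5 + √11) + 32378 = 32383 + √11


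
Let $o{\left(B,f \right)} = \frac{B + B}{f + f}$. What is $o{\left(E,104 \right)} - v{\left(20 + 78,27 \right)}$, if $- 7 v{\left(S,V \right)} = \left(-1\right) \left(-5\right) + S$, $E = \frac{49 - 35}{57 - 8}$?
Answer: $\frac{5357}{364} \approx 14.717$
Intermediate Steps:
$E = \frac{2}{7}$ ($E = \frac{14}{49} = 14 \cdot \frac{1}{49} = \frac{2}{7} \approx 0.28571$)
$v{\left(S,V \right)} = - \frac{5}{7} - \frac{S}{7}$ ($v{\left(S,V \right)} = - \frac{\left(-1\right) \left(-5\right) + S}{7} = - \frac{5 + S}{7} = - \frac{5}{7} - \frac{S}{7}$)
$o{\left(B,f \right)} = \frac{B}{f}$ ($o{\left(B,f \right)} = \frac{2 B}{2 f} = 2 B \frac{1}{2 f} = \frac{B}{f}$)
$o{\left(E,104 \right)} - v{\left(20 + 78,27 \right)} = \frac{2}{7 \cdot 104} - \left(- \frac{5}{7} - \frac{20 + 78}{7}\right) = \frac{2}{7} \cdot \frac{1}{104} - \left(- \frac{5}{7} - 14\right) = \frac{1}{364} - \left(- \frac{5}{7} - 14\right) = \frac{1}{364} - - \frac{103}{7} = \frac{1}{364} + \frac{103}{7} = \frac{5357}{364}$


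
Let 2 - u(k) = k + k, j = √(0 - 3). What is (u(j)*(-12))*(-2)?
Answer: 48 - 48*I*√3 ≈ 48.0 - 83.138*I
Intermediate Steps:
j = I*√3 (j = √(-3) = I*√3 ≈ 1.732*I)
u(k) = 2 - 2*k (u(k) = 2 - (k + k) = 2 - 2*k)
(u(j)*(-12))*(-2) = ((2 - 2*I*√3)*(-12))*(-2) = (-24 + 24*I*√3)*(-2) = 48 - 48*I*√3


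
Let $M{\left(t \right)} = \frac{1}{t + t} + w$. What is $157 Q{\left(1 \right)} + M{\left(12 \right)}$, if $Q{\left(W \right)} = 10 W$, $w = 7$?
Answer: $\frac{37849}{24} \approx 1577.0$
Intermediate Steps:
$M{\left(t \right)} = 7 + \frac{1}{2 t}$ ($M{\left(t \right)} = \frac{1}{t + t} + 7 = \frac{1}{2 t} + 7 = 7 + \frac{1}{2 t}$)
$157 Q{\left(1 \right)} + M{\left(12 \right)} = 157 \cdot 10 \cdot 1 + \left(7 + \frac{1}{2 \cdot 12}\right) = 157 \cdot 10 + \left(7 + \frac{1}{2} \cdot \frac{1}{12}\right) = 1570 + \left(7 + \frac{1}{24}\right) = 1570 + \frac{169}{24} = \frac{37849}{24}$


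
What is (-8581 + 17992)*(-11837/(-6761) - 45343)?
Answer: -2884962622446/6761 ≈ -4.2671e+8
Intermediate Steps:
(-8581 + 17992)*(-11837/(-6761) - 45343) = 9411*(-11837*(-1/6761) - 45343) = 9411*(11837/6761 - 45343) = 9411*(-306552186/6761) = -2884962622446/6761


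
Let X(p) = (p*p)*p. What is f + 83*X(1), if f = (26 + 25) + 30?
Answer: 164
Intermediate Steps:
f = 81 (f = 51 + 30 = 81)
X(p) = p³ (X(p) = p²*p = p³)
f + 83*X(1) = 81 + 83*1³ = 81 + 83*1 = 81 + 83 = 164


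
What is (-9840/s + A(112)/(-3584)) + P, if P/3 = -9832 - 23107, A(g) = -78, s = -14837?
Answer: -2627318697645/26587904 ≈ -98816.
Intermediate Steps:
P = -98817 (P = 3*(-9832 - 23107) = 3*(-32939) = -98817)
(-9840/s + A(112)/(-3584)) + P = (-9840/(-14837) - 78/(-3584)) - 98817 = (-9840*(-1/14837) - 78*(-1/3584)) - 98817 = (9840/14837 + 39/1792) - 98817 = 18211923/26587904 - 98817 = -2627318697645/26587904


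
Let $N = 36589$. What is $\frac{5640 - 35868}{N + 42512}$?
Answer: $- \frac{916}{2397} \approx -0.38214$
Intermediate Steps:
$\frac{5640 - 35868}{N + 42512} = \frac{5640 - 35868}{36589 + 42512} = - \frac{30228}{79101} = \left(-30228\right) \frac{1}{79101} = - \frac{916}{2397}$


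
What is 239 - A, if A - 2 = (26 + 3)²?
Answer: -604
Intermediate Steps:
A = 843 (A = 2 + (26 + 3)² = 2 + 29² = 2 + 841 = 843)
239 - A = 239 - 1*843 = 239 - 843 = -604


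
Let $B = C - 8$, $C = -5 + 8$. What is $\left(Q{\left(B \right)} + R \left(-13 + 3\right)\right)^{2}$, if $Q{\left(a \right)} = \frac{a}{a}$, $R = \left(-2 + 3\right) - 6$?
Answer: $2601$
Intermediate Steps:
$C = 3$
$R = -5$ ($R = 1 - 6 = -5$)
$B = -5$ ($B = 3 - 8 = -5$)
$Q{\left(a \right)} = 1$
$\left(Q{\left(B \right)} + R \left(-13 + 3\right)\right)^{2} = \left(1 - 5 \left(-13 + 3\right)\right)^{2} = \left(1 - -50\right)^{2} = \left(1 + 50\right)^{2} = 51^{2} = 2601$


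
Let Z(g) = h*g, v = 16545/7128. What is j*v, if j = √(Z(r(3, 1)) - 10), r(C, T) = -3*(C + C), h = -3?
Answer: 5515*√11/1188 ≈ 15.397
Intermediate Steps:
r(C, T) = -6*C
v = 5515/2376 (v = 16545*(1/7128) = 5515/2376 ≈ 2.3211)
Z(g) = -3*g
j = 2*√11 (j = √(-(-18)*3 - 10) = √(-3*(-18) - 10) = √(54 - 10) = √44 = 2*√11 ≈ 6.6332)
j*v = (2*√11)*(5515/2376) = 5515*√11/1188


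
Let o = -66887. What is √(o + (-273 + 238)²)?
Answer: I*√65662 ≈ 256.25*I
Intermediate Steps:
√(o + (-273 + 238)²) = √(-66887 + (-273 + 238)²) = √(-66887 + (-35)²) = √(-66887 + 1225) = √(-65662) = I*√65662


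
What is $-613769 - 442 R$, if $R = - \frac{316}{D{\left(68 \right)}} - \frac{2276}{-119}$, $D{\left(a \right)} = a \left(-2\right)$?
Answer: $- \frac{4362748}{7} \approx -6.2325 \cdot 10^{5}$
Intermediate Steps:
$D{\left(a \right)} = - 2 a$
$R = \frac{5105}{238}$ ($R = - \frac{316}{\left(-2\right) 68} - \frac{2276}{-119} = - \frac{316}{-136} - - \frac{2276}{119} = \left(-316\right) \left(- \frac{1}{136}\right) + \frac{2276}{119} = \frac{79}{34} + \frac{2276}{119} = \frac{5105}{238} \approx 21.45$)
$-613769 - 442 R = -613769 - \frac{66365}{7} = - \frac{4362748}{7}$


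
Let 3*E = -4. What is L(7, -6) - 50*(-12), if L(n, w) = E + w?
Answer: 1778/3 ≈ 592.67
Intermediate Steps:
E = -4/3 (E = (1/3)*(-4) = -4/3 ≈ -1.3333)
L(n, w) = -4/3 + w
L(7, -6) - 50*(-12) = (-4/3 - 6) - 50*(-12) = -22/3 + 600 = 1778/3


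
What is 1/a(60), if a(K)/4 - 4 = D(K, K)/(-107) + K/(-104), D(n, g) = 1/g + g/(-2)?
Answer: 20865/309077 ≈ 0.067508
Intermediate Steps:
D(n, g) = 1/g - g/2 (D(n, g) = 1/g + g*(-½) = 1/g - g/2)
a(K) = 16 - 55*K/2782 - 4/(107*K) (a(K) = 16 + 4*((1/K - K/2)/(-107) + K/(-104)) = 16 + 4*((1/K - K/2)*(-1/107) + K*(-1/104)) = 16 + 4*((-1/(107*K) + K/214) - K/104) = 16 + 4*(-55*K/11128 - 1/(107*K)) = 16 + (-55*K/2782 - 4/(107*K)) = 16 - 55*K/2782 - 4/(107*K))
1/a(60) = 1/(16 - 55/2782*60 - 4/107/60) = 1/(16 - 1650/1391 - 4/107*1/60) = 1/(16 - 1650/1391 - 1/1605) = 1/(309077/20865) = 20865/309077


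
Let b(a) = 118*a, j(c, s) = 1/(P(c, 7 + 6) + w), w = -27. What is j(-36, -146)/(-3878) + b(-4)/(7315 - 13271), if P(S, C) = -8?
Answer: 16017629/202101970 ≈ 0.079255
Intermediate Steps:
j(c, s) = -1/35 (j(c, s) = 1/(-8 - 27) = 1/(-35) = -1/35)
j(-36, -146)/(-3878) + b(-4)/(7315 - 13271) = -1/35/(-3878) + (118*(-4))/(7315 - 13271) = -1/35*(-1/3878) - 472/(-5956) = 1/135730 - 472*(-1/5956) = 1/135730 + 118/1489 = 16017629/202101970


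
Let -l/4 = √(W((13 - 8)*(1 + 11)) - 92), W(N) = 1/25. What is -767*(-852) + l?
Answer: 653484 - 44*I*√19/5 ≈ 6.5348e+5 - 38.358*I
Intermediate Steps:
W(N) = 1/25
l = -44*I*√19/5 (l = -4*√(1/25 - 92) = -44*I*√19/5 ≈ -38.358*I)
-767*(-852) + l = -767*(-852) - 44*I*√19/5 = 653484 - 44*I*√19/5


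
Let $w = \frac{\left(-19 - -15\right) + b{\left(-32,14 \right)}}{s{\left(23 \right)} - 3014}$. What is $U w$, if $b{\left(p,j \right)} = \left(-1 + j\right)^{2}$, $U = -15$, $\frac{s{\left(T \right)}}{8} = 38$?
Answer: $\frac{495}{542} \approx 0.91328$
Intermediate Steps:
$s{\left(T \right)} = 304$ ($s{\left(T \right)} = 8 \cdot 38 = 304$)
$w = - \frac{33}{542}$ ($w = \frac{\left(-19 - -15\right) + \left(-1 + 14\right)^{2}}{304 - 3014} = \frac{\left(-19 + 15\right) + 13^{2}}{-2710} = \left(-4 + 169\right) \left(- \frac{1}{2710}\right) = 165 \left(- \frac{1}{2710}\right) = - \frac{33}{542} \approx -0.060886$)
$U w = \left(-15\right) \left(- \frac{33}{542}\right) = \frac{495}{542}$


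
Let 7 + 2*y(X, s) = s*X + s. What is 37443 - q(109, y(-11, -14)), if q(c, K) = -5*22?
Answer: 37553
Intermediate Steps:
y(X, s) = -7/2 + s/2 + X*s/2 (y(X, s) = -7/2 + (s*X + s)/2 = -7/2 + (X*s + s)/2 = -7/2 + (s + X*s)/2 = -7/2 + (s/2 + X*s/2) = -7/2 + s/2 + X*s/2)
q(c, K) = -110
37443 - q(109, y(-11, -14)) = 37443 - 1*(-110) = 37443 + 110 = 37553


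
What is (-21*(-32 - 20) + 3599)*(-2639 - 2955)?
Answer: -26241454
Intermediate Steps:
(-21*(-32 - 20) + 3599)*(-2639 - 2955) = (-21*(-52) + 3599)*(-5594) = (1092 + 3599)*(-5594) = 4691*(-5594) = -26241454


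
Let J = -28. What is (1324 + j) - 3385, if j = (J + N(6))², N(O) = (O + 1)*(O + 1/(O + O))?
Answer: -266159/144 ≈ -1848.3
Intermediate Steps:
N(O) = (1 + O)*(O + 1/(2*O))
j = 30625/144 (j = (-28 + (½ + 6 + 6² + (½)/6))² = (-28 + (½ + 6 + 36 + (½)*(⅙)))² = (-28 + (½ + 6 + 36 + 1/12))² = (-28 + 511/12)² = (175/12)² = 30625/144 ≈ 212.67)
(1324 + j) - 3385 = (1324 + 30625/144) - 3385 = 221281/144 - 3385 = -266159/144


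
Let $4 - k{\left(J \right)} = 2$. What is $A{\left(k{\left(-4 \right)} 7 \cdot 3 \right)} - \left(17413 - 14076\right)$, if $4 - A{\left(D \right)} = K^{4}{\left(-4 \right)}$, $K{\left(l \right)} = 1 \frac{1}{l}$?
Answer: $- \frac{853249}{256} \approx -3333.0$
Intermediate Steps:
$k{\left(J \right)} = 2$ ($k{\left(J \right)} = 4 - 2 = 2$)
$K{\left(l \right)} = \frac{1}{l}$
$A{\left(D \right)} = \frac{1023}{256}$ ($A{\left(D \right)} = 4 - \left(\frac{1}{-4}\right)^{4} = 4 - \left(- \frac{1}{4}\right)^{4} = 4 - \frac{1}{256} = \frac{1023}{256}$)
$A{\left(k{\left(-4 \right)} 7 \cdot 3 \right)} - \left(17413 - 14076\right) = \frac{1023}{256} - \left(17413 - 14076\right) = \frac{1023}{256} - 3337 = - \frac{853249}{256}$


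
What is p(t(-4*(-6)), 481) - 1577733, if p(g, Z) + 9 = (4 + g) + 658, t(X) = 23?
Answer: -1577057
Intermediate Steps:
p(g, Z) = 653 + g (p(g, Z) = -9 + ((4 + g) + 658) = -9 + (662 + g) = 653 + g)
p(t(-4*(-6)), 481) - 1577733 = (653 + 23) - 1577733 = 676 - 1577733 = -1577057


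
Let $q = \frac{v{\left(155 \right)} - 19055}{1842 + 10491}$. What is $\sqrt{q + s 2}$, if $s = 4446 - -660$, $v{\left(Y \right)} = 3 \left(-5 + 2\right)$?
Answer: $\frac{2 \sqrt{388259896539}}{12333} \approx 101.05$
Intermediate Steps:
$v{\left(Y \right)} = -9$ ($v{\left(Y \right)} = 3 \left(-3\right) = -9$)
$s = 5106$ ($s = 4446 + 660 = 5106$)
$q = - \frac{19064}{12333}$ ($q = \frac{-9 - 19055}{1842 + 10491} = - \frac{19064}{12333} \approx -1.5458$)
$\sqrt{q + s 2} = \sqrt{- \frac{19064}{12333} + 5106 \cdot 2} = \sqrt{- \frac{19064}{12333} + 10212} = \sqrt{\frac{125925532}{12333}} = \frac{2 \sqrt{388259896539}}{12333}$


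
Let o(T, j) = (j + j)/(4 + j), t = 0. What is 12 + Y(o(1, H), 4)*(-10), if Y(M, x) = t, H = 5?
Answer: 12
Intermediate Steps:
o(T, j) = 2*j/(4 + j) (o(T, j) = (2*j)/(4 + j) = 2*j/(4 + j))
Y(M, x) = 0
12 + Y(o(1, H), 4)*(-10) = 12 + 0*(-10) = 12 + 0 = 12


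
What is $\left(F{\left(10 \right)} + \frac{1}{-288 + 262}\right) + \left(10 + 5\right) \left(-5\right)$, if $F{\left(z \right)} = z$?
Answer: $- \frac{1691}{26} \approx -65.038$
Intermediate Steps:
$\left(F{\left(10 \right)} + \frac{1}{-288 + 262}\right) + \left(10 + 5\right) \left(-5\right) = \left(10 + \frac{1}{-288 + 262}\right) + \left(10 + 5\right) \left(-5\right) = \left(10 + \frac{1}{-26}\right) + 15 \left(-5\right) = \left(10 - \frac{1}{26}\right) - 75 = \frac{259}{26} - 75 = - \frac{1691}{26}$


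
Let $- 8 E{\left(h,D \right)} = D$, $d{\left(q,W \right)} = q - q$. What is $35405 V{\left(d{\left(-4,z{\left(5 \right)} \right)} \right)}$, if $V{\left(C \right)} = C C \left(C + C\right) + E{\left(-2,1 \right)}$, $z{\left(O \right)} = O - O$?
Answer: $- \frac{35405}{8} \approx -4425.6$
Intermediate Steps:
$z{\left(O \right)} = 0$
$d{\left(q,W \right)} = 0$
$E{\left(h,D \right)} = - \frac{D}{8}$
$V{\left(C \right)} = - \frac{1}{8} + 2 C^{3}$ ($V{\left(C \right)} = C C \left(C + C\right) - \frac{1}{8} = C C 2 C - \frac{1}{8} = C 2 C^{2} - \frac{1}{8} = 2 C^{3} - \frac{1}{8} = - \frac{1}{8} + 2 C^{3}$)
$35405 V{\left(d{\left(-4,z{\left(5 \right)} \right)} \right)} = 35405 \left(- \frac{1}{8} + 2 \cdot 0^{3}\right) = 35405 \left(- \frac{1}{8} + 2 \cdot 0\right) = 35405 \left(- \frac{1}{8} + 0\right) = 35405 \left(- \frac{1}{8}\right) = - \frac{35405}{8}$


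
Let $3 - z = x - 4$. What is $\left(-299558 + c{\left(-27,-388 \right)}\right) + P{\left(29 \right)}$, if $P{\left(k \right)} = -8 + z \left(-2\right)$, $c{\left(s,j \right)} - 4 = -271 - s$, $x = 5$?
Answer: $-299810$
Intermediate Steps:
$z = 2$ ($z = 3 - \left(5 - 4\right) = 3 - 1 = 2$)
$c{\left(s,j \right)} = -267 - s$ ($c{\left(s,j \right)} = 4 - \left(271 + s\right) = -267 - s$)
$P{\left(k \right)} = -12$ ($P{\left(k \right)} = -8 + 2 \left(-2\right) = -8 - 4 = -12$)
$\left(-299558 + c{\left(-27,-388 \right)}\right) + P{\left(29 \right)} = \left(-299558 - 240\right) - 12 = -299798 - 12 = -299810$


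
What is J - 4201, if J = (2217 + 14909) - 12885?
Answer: 40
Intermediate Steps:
J = 4241 (J = 17126 - 12885 = 4241)
J - 4201 = 4241 - 4201 = 40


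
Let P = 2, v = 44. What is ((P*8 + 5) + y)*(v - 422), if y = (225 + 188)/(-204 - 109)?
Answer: -2328480/313 ≈ -7439.2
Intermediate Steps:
y = -413/313 (y = 413/(-313) = 413*(-1/313) = -413/313 ≈ -1.3195)
((P*8 + 5) + y)*(v - 422) = ((2*8 + 5) - 413/313)*(44 - 422) = ((16 + 5) - 413/313)*(-378) = (21 - 413/313)*(-378) = (6160/313)*(-378) = -2328480/313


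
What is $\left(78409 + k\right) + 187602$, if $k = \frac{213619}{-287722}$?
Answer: $\frac{76537003323}{287722} \approx 2.6601 \cdot 10^{5}$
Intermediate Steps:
$k = - \frac{213619}{287722}$ ($k = 213619 \left(- \frac{1}{287722}\right) = - \frac{213619}{287722} \approx -0.74245$)
$\left(78409 + k\right) + 187602 = \left(78409 - \frac{213619}{287722}\right) + 187602 = \frac{22559780679}{287722} + 187602 = \frac{76537003323}{287722}$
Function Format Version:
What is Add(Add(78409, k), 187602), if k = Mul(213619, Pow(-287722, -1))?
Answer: Rational(76537003323, 287722) ≈ 2.6601e+5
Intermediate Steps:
k = Rational(-213619, 287722) (k = Mul(213619, Rational(-1, 287722)) = Rational(-213619, 287722) ≈ -0.74245)
Add(Add(78409, k), 187602) = Add(Add(78409, Rational(-213619, 287722)), 187602) = Add(Rational(22559780679, 287722), 187602) = Rational(76537003323, 287722)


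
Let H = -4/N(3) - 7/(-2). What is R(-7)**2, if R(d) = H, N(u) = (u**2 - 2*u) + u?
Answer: 289/36 ≈ 8.0278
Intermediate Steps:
N(u) = u**2 - u
H = 17/6 (H = -4*1/(3*(-1 + 3)) - 7/(-2) = -4/(3*2) - 7*(-1/2) = -4/6 + 7/2 = -4*1/6 + 7/2 = -2/3 + 7/2 = 17/6 ≈ 2.8333)
R(d) = 17/6
R(-7)**2 = (17/6)**2 = 289/36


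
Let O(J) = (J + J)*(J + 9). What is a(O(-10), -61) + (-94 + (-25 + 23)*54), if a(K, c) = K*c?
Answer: -1422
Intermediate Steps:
O(J) = 2*J*(9 + J) (O(J) = (2*J)*(9 + J) = 2*J*(9 + J))
a(O(-10), -61) + (-94 + (-25 + 23)*54) = (2*(-10)*(9 - 10))*(-61) + (-94 + (-25 + 23)*54) = (2*(-10)*(-1))*(-61) + (-94 - 2*54) = 20*(-61) + (-94 - 108) = -1220 - 202 = -1422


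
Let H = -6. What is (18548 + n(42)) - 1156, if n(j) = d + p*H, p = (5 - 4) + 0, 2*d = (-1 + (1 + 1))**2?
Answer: 34773/2 ≈ 17387.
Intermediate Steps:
d = 1/2 (d = (-1 + (1 + 1))**2/2 = (-1 + 2)**2/2 = (1/2)*1**2 = (1/2)*1 = 1/2 ≈ 0.50000)
p = 1 (p = 1 + 0 = 1)
n(j) = -11/2 (n(j) = 1/2 + 1*(-6) = 1/2 - 6 = -11/2)
(18548 + n(42)) - 1156 = (18548 - 11/2) - 1156 = 37085/2 - 1156 = 34773/2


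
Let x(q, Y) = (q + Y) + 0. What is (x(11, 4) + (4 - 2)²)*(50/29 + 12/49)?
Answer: 53162/1421 ≈ 37.412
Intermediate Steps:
x(q, Y) = Y + q (x(q, Y) = (Y + q) + 0 = Y + q)
(x(11, 4) + (4 - 2)²)*(50/29 + 12/49) = ((4 + 11) + (4 - 2)²)*(50/29 + 12/49) = (15 + 2²)*(50*(1/29) + 12*(1/49)) = (15 + 4)*(50/29 + 12/49) = 19*(2798/1421) = 53162/1421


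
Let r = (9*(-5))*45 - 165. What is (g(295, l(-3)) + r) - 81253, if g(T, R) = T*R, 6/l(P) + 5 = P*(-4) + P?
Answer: -166001/2 ≈ -83001.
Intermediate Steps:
r = -2190 (r = -45*45 - 165 = -2025 - 165 = -2190)
l(P) = 6/(-5 - 3*P) (l(P) = 6/(-5 + (P*(-4) + P)) = 6/(-5 + (-4*P + P)) = 6/(-5 - 3*P))
g(T, R) = R*T
(g(295, l(-3)) + r) - 81253 = (-6/(5 + 3*(-3))*295 - 2190) - 81253 = (-6/(5 - 9)*295 - 2190) - 81253 = (-6/(-4)*295 - 2190) - 81253 = (-6*(-1/4)*295 - 2190) - 81253 = ((3/2)*295 - 2190) - 81253 = (885/2 - 2190) - 81253 = -3495/2 - 81253 = -166001/2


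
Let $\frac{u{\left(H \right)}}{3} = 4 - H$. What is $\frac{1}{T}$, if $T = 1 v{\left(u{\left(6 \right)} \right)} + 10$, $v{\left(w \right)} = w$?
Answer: $\frac{1}{4} \approx 0.25$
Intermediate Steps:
$u{\left(H \right)} = 12 - 3 H$ ($u{\left(H \right)} = 3 \left(4 - H\right) = 12 - 3 H$)
$T = 4$ ($T = 1 \left(12 - 18\right) + 10 = 1 \left(-6\right) + 10 = -6 + 10 = 4$)
$\frac{1}{T} = \frac{1}{4}$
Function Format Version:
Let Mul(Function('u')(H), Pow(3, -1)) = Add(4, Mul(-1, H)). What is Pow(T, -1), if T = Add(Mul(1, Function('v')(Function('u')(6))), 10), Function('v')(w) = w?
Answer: Rational(1, 4) ≈ 0.25000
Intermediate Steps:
Function('u')(H) = Add(12, Mul(-3, H)) (Function('u')(H) = Mul(3, Add(4, Mul(-1, H))) = Add(12, Mul(-3, H)))
T = 4 (T = Add(Mul(1, Add(12, Mul(-3, 6))), 10) = Add(Mul(1, Add(12, -18)), 10) = Add(Mul(1, -6), 10) = Add(-6, 10) = 4)
Pow(T, -1) = Pow(4, -1) = Rational(1, 4)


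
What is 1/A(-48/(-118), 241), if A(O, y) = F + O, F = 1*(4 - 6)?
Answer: -59/94 ≈ -0.62766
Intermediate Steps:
F = -2 (F = 1*(-2) = -2)
A(O, y) = -2 + O
1/A(-48/(-118), 241) = 1/(-2 - 48/(-118)) = 1/(-2 - 48*(-1/118)) = 1/(-2 + 24/59) = 1/(-94/59) = -59/94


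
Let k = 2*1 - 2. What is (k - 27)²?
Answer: 729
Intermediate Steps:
k = 0 (k = 2 - 2 = 0)
(k - 27)² = (0 - 27)² = (-27)² = 729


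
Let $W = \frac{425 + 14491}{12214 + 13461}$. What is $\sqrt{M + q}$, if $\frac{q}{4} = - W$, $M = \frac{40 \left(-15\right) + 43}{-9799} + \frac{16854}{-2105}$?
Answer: $\frac{i \sqrt{4610333288370584065603}}{21183821165} \approx 3.2052 i$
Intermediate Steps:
$W = \frac{14916}{25675} \approx 0.58095$
$M = - \frac{163979861}{20626895}$ ($M = \left(-600 + 43\right) \left(- \frac{1}{9799}\right) + 16854 \left(- \frac{1}{2105}\right) = \left(-557\right) \left(- \frac{1}{9799}\right) - \frac{16854}{2105} = \frac{557}{9799} - \frac{16854}{2105} = - \frac{163979861}{20626895} \approx -7.9498$)
$q = - \frac{59664}{25675}$ ($q = 4 \left(\left(-1\right) \frac{14916}{25675}\right) = 4 \left(- \frac{14916}{25675}\right) = - \frac{59664}{25675} \approx -2.3238$)
$\sqrt{M + q} = \sqrt{- \frac{163979861}{20626895} - \frac{59664}{25675}} = \sqrt{- \frac{1088173198891}{105919105825}} = \frac{i \sqrt{4610333288370584065603}}{21183821165}$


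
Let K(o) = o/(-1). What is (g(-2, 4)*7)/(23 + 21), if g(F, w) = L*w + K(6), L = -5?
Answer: -91/22 ≈ -4.1364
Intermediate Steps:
K(o) = -o (K(o) = o*(-1) = -o)
g(F, w) = -6 - 5*w (g(F, w) = -5*w - 1*6 = -5*w - 6 = -6 - 5*w)
(g(-2, 4)*7)/(23 + 21) = ((-6 - 5*4)*7)/(23 + 21) = ((-6 - 20)*7)/44 = -26*7*(1/44) = -182*1/44 = -91/22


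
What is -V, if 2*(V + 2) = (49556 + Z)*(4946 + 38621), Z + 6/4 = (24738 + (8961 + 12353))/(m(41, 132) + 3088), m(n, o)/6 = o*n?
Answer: -9596743082823/8890 ≈ -1.0795e+9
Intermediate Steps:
m(n, o) = 6*n*o (m(n, o) = 6*(o*n) = 6*(n*o) = 6*n*o)
Z = -911/4445 (Z = -3/2 + (24738 + (8961 + 12353))/(6*41*132 + 3088) = -3/2 + (24738 + 21314)/(32472 + 3088) = -3/2 + 46052/35560 = -3/2 + 46052*(1/35560) = -3/2 + 11513/8890 = -911/4445 ≈ -0.20495)
V = 9596743082823/8890 (V = -2 + ((49556 - 911/4445)*(4946 + 38621))/2 = -2 + ((220275509/4445)*43567)/2 = -2 + (½)*(9596743100603/4445) = -2 + 9596743100603/8890 = 9596743082823/8890 ≈ 1.0795e+9)
-V = -1*9596743082823/8890 = -9596743082823/8890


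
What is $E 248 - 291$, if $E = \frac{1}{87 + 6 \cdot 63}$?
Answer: $- \frac{4357}{15} \approx -290.47$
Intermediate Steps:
$E = \frac{1}{465}$ ($E = \frac{1}{87 + 378} = \frac{1}{465} \approx 0.0021505$)
$E 248 - 291 = \frac{1}{465} \cdot 248 - 291 = \frac{8}{15} - 291 = - \frac{4357}{15}$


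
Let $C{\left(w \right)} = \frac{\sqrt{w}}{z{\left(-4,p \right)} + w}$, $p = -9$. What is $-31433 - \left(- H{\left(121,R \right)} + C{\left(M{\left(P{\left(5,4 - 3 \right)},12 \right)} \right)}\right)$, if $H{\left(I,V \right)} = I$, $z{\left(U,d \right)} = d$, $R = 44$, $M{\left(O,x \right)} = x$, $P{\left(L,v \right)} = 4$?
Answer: $-31312 - \frac{2 \sqrt{3}}{3} \approx -31313.0$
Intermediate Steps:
$C{\left(w \right)} = \frac{\sqrt{w}}{-9 + w}$
$-31433 - \left(- H{\left(121,R \right)} + C{\left(M{\left(P{\left(5,4 - 3 \right)},12 \right)} \right)}\right) = -31433 + \left(121 - \frac{\sqrt{12}}{-9 + 12}\right) = -31433 + \left(121 - \frac{2 \sqrt{3}}{3}\right) = -31312 - \frac{2 \sqrt{3}}{3}$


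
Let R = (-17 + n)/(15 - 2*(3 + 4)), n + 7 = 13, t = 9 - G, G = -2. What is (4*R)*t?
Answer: -484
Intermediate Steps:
t = 11 (t = 9 - 1*(-2) = 9 + 2 = 11)
n = 6 (n = -7 + 13 = 6)
R = -11 (R = (-17 + 6)/(15 - 2*(3 + 4)) = -11/(15 - 2*7) = -11/(15 - 14) = -11/1 = -11*1 = -11)
(4*R)*t = (4*(-11))*11 = -44*11 = -484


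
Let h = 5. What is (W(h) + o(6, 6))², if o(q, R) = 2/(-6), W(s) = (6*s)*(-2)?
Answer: 32761/9 ≈ 3640.1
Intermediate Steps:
W(s) = -12*s
o(q, R) = -⅓ (o(q, R) = 2*(-⅙) = -⅓)
(W(h) + o(6, 6))² = (-12*5 - ⅓)² = (-60 - ⅓)² = (-181/3)² = 32761/9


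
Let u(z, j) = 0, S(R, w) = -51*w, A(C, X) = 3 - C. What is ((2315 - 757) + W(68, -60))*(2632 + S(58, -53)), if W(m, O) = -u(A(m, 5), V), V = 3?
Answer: 8311930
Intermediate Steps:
W(m, O) = 0 (W(m, O) = -1*0 = 0)
((2315 - 757) + W(68, -60))*(2632 + S(58, -53)) = ((2315 - 757) + 0)*(2632 - 51*(-53)) = (1558 + 0)*(2632 + 2703) = 1558*5335 = 8311930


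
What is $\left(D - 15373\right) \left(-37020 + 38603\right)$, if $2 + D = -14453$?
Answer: $-47217724$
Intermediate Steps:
$D = -14455$ ($D = -2 - 14453 = -14455$)
$\left(D - 15373\right) \left(-37020 + 38603\right) = \left(-14455 - 15373\right) \left(-37020 + 38603\right) = \left(-29828\right) 1583 = -47217724$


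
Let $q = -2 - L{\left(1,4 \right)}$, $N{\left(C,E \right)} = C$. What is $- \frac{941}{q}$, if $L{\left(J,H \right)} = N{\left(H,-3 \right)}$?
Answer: $\frac{941}{6} \approx 156.83$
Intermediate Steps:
$L{\left(J,H \right)} = H$
$q = -6$ ($q = -2 - 4 = -6$)
$- \frac{941}{q} = - \frac{941}{-6} = \left(-941\right) \left(- \frac{1}{6}\right) = \frac{941}{6}$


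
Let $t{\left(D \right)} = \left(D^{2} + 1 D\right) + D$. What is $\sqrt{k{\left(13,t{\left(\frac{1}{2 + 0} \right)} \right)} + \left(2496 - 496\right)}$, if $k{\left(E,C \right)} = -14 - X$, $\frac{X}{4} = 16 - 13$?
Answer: $\sqrt{1974} \approx 44.43$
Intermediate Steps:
$X = 12$ ($X = 4 \left(16 - 13\right) = 4 \cdot 3 = 12$)
$t{\left(D \right)} = D^{2} + 2 D$ ($t{\left(D \right)} = \left(D^{2} + D\right) + D = \left(D + D^{2}\right) + D = D^{2} + 2 D$)
$k{\left(E,C \right)} = -26$ ($k{\left(E,C \right)} = -14 - 12 = -26$)
$\sqrt{k{\left(13,t{\left(\frac{1}{2 + 0} \right)} \right)} + \left(2496 - 496\right)} = \sqrt{-26 + \left(2496 - 496\right)} = \sqrt{-26 + 2000} = \sqrt{1974}$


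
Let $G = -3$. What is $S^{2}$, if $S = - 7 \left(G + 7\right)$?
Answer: $784$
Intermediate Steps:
$S = -28$ ($S = - 7 \left(-3 + 7\right) = \left(-7\right) 4 = -28$)
$S^{2} = \left(-28\right)^{2} = 784$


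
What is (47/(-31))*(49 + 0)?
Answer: -2303/31 ≈ -74.290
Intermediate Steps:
(47/(-31))*(49 + 0) = (47*(-1/31))*49 = -47/31*49 = -2303/31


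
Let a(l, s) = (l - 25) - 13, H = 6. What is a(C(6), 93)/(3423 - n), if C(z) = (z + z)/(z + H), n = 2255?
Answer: -37/1168 ≈ -0.031678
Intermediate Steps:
C(z) = 2*z/(6 + z) (C(z) = (z + z)/(z + 6) = (2*z)/(6 + z) = 2*z/(6 + z))
a(l, s) = -38 + l (a(l, s) = (-25 + l) - 13 = -38 + l)
a(C(6), 93)/(3423 - n) = (-38 + 2*6/(6 + 6))/(3423 - 1*2255) = (-38 + 2*6/12)/(3423 - 2255) = (-38 + 2*6*(1/12))/1168 = (-38 + 1)*(1/1168) = -37*1/1168 = -37/1168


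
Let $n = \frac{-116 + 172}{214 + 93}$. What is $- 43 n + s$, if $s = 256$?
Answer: $\frac{76184}{307} \approx 248.16$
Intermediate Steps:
$n = \frac{56}{307} \approx 0.18241$
$- 43 n + s = \left(-43\right) \frac{56}{307} + 256 = - \frac{2408}{307} + 256 = \frac{76184}{307}$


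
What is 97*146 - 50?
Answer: 14112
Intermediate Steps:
97*146 - 50 = 14162 - 50 = 14112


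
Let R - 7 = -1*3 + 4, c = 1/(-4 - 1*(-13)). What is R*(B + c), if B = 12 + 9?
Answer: 1520/9 ≈ 168.89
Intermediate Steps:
c = ⅑ (c = 1/(-4 + 13) = 1/9 = ⅑ ≈ 0.11111)
B = 21
R = 8 (R = 7 + (-1*3 + 4) = 7 + (-3 + 4) = 7 + 1 = 8)
R*(B + c) = 8*(21 + ⅑) = 8*(190/9) = 1520/9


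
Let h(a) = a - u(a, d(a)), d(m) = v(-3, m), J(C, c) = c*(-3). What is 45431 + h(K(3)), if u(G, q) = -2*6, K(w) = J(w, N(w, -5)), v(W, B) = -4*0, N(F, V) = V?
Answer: 45458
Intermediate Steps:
v(W, B) = 0
J(C, c) = -3*c
d(m) = 0
K(w) = 15 (K(w) = -3*(-5) = 15)
u(G, q) = -12
h(a) = 12 + a (h(a) = a - 1*(-12) = a + 12 = 12 + a)
45431 + h(K(3)) = 45431 + (12 + 15) = 45431 + 27 = 45458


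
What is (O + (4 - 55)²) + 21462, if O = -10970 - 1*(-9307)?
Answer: 22400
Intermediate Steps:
O = -1663 (O = -10970 + 9307 = -1663)
(O + (4 - 55)²) + 21462 = (-1663 + (4 - 55)²) + 21462 = (-1663 + (-51)²) + 21462 = (-1663 + 2601) + 21462 = 938 + 21462 = 22400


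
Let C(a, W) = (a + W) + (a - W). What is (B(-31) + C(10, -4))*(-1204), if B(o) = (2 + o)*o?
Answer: -1106476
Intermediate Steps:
B(o) = o*(2 + o)
C(a, W) = 2*a (C(a, W) = (W + a) + (a - W) = 2*a)
(B(-31) + C(10, -4))*(-1204) = (-31*(2 - 31) + 2*10)*(-1204) = (-31*(-29) + 20)*(-1204) = (899 + 20)*(-1204) = 919*(-1204) = -1106476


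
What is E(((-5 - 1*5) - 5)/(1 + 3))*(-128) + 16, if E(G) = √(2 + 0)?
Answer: 16 - 128*√2 ≈ -165.02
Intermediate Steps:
E(G) = √2
E(((-5 - 1*5) - 5)/(1 + 3))*(-128) + 16 = √2*(-128) + 16 = -128*√2 + 16 = 16 - 128*√2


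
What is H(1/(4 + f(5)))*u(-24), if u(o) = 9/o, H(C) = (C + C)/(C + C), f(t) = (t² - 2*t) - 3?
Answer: -3/8 ≈ -0.37500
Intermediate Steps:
f(t) = -3 + t² - 2*t
H(C) = 1 (H(C) = (2*C)/((2*C)) = (2*C)*(1/(2*C)) = 1)
H(1/(4 + f(5)))*u(-24) = 1*(9/(-24)) = 1*(9*(-1/24)) = 1*(-3/8) = -3/8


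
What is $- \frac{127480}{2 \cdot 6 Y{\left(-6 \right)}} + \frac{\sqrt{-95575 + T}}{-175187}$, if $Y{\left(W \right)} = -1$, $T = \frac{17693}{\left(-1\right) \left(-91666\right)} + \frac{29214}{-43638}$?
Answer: $\frac{31870}{3} - \frac{i \sqrt{42480557534943839298470}}{116794863584966} \approx 10623.0 - 0.0017647 i$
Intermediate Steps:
$T = - \frac{317640565}{666686818}$ ($T = \frac{17693}{91666} + 29214 \left(- \frac{1}{43638}\right) = 17693 \cdot \frac{1}{91666} - \frac{4869}{7273} = \frac{17693}{91666} - \frac{4869}{7273} = - \frac{317640565}{666686818} \approx -0.47645$)
$- \frac{127480}{2 \cdot 6 Y{\left(-6 \right)}} + \frac{\sqrt{-95575 + T}}{-175187} = - \frac{127480}{2 \cdot 6 \left(-1\right)} + \frac{\sqrt{-95575 - \frac{317640565}{666686818}}}{-175187} = - \frac{127480}{12 \left(-1\right)} + \sqrt{- \frac{63718910270915}{666686818}} \left(- \frac{1}{175187}\right) = - \frac{127480}{-12} + \frac{i \sqrt{42480557534943839298470}}{666686818} \left(- \frac{1}{175187}\right) = \left(-127480\right) \left(- \frac{1}{12}\right) - \frac{i \sqrt{42480557534943839298470}}{116794863584966} = \frac{31870}{3} - \frac{i \sqrt{42480557534943839298470}}{116794863584966}$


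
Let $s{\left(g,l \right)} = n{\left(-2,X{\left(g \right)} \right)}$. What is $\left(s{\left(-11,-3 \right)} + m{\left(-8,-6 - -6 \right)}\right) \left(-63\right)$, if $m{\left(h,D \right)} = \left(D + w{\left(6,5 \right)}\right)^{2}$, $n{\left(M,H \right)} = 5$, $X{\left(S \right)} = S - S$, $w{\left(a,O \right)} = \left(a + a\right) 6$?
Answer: $-326907$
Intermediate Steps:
$w{\left(a,O \right)} = 12 a$ ($w{\left(a,O \right)} = 2 a 6 = 12 a$)
$X{\left(S \right)} = 0$
$s{\left(g,l \right)} = 5$
$m{\left(h,D \right)} = \left(72 + D\right)^{2}$ ($m{\left(h,D \right)} = \left(D + 12 \cdot 6\right)^{2} = \left(D + 72\right)^{2} = \left(72 + D\right)^{2}$)
$\left(s{\left(-11,-3 \right)} + m{\left(-8,-6 - -6 \right)}\right) \left(-63\right) = \left(5 + \left(72 - 0\right)^{2}\right) \left(-63\right) = \left(5 + \left(72 + \left(-6 + 6\right)\right)^{2}\right) \left(-63\right) = \left(5 + \left(72 + 0\right)^{2}\right) \left(-63\right) = \left(5 + 72^{2}\right) \left(-63\right) = \left(5 + 5184\right) \left(-63\right) = 5189 \left(-63\right) = -326907$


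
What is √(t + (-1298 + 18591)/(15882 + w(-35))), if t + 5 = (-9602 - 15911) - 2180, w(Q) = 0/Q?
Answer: I*√6986211371526/15882 ≈ 166.42*I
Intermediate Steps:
w(Q) = 0
t = -27698 (t = -5 + ((-9602 - 15911) - 2180) = -5 + (-25513 - 2180) = -5 - 27693 = -27698)
√(t + (-1298 + 18591)/(15882 + w(-35))) = √(-27698 + (-1298 + 18591)/(15882 + 0)) = √(-27698 + 17293/15882) = √(-439882343/15882) = I*√6986211371526/15882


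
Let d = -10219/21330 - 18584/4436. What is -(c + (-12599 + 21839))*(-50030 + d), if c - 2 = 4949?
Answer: 16796021735113841/23654970 ≈ 7.1004e+8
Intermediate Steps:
c = 4951 (c = 2 + 4949 = 4951)
d = -110432051/23654970 (d = -10219*1/21330 - 18584*1/4436 = -10219/21330 - 4646/1109 = -110432051/23654970 ≈ -4.6684)
-(c + (-12599 + 21839))*(-50030 + d) = -(4951 + (-12599 + 21839))*(-50030 - 110432051/23654970) = -(4951 + 9240)*(-1183568581151)/23654970 = -14191*(-1183568581151)/23654970 = -1*(-16796021735113841/23654970) = 16796021735113841/23654970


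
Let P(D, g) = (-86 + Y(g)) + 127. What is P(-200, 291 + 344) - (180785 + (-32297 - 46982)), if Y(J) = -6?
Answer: -101471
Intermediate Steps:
P(D, g) = 35 (P(D, g) = (-86 - 6) + 127 = -92 + 127 = 35)
P(-200, 291 + 344) - (180785 + (-32297 - 46982)) = 35 - (180785 + (-32297 - 46982)) = 35 - (180785 - 79279) = 35 - 1*101506 = 35 - 101506 = -101471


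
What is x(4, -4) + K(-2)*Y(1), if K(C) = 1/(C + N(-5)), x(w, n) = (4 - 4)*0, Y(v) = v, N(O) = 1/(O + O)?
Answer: -10/21 ≈ -0.47619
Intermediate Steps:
N(O) = 1/(2*O)
x(w, n) = 0 (x(w, n) = 0*0 = 0)
K(C) = 1/(-⅒ + C) (K(C) = 1/(C + (½)/(-5)) = 1/(C + (½)*(-⅕)) = 1/(C - ⅒) = 1/(-⅒ + C))
x(4, -4) + K(-2)*Y(1) = 0 + (10/(-1 + 10*(-2)))*1 = 0 + (10/(-1 - 20))*1 = 0 + (10/(-21))*1 = 0 + (10*(-1/21))*1 = 0 - 10/21*1 = 0 - 10/21 = -10/21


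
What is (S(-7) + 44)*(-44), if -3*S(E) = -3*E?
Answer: -1628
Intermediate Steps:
S(E) = E (S(E) = -(-1)*E = E)
(S(-7) + 44)*(-44) = (-7 + 44)*(-44) = 37*(-44) = -1628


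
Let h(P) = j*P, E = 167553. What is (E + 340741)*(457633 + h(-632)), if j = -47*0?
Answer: 232612108102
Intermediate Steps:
j = 0
h(P) = 0 (h(P) = 0*P = 0)
(E + 340741)*(457633 + h(-632)) = (167553 + 340741)*(457633 + 0) = 508294*457633 = 232612108102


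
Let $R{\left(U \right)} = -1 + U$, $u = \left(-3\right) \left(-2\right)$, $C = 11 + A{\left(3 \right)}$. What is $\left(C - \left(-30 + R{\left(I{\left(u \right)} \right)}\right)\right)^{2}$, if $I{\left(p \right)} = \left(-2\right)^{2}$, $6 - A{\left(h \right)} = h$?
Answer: $1681$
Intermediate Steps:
$A{\left(h \right)} = 6 - h$
$C = 14$ ($C = 11 + \left(6 - 3\right) = 11 + 3 = 14$)
$u = 6$
$I{\left(p \right)} = 4$
$\left(C - \left(-30 + R{\left(I{\left(u \right)} \right)}\right)\right)^{2} = \left(14 + \left(30 - \left(-1 + 4\right)\right)\right)^{2} = \left(14 + \left(30 - 3\right)\right)^{2} = \left(14 + 27\right)^{2} = 41^{2} = 1681$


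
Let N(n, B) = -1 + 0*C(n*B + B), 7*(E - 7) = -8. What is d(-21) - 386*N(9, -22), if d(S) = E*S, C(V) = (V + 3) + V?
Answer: 263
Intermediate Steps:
E = 41/7 (E = 7 + (1/7)*(-8) = 7 - 8/7 = 41/7 ≈ 5.8571)
C(V) = 3 + 2*V (C(V) = (3 + V) + V = 3 + 2*V)
N(n, B) = -1 (N(n, B) = -1 + 0*(3 + 2*(n*B + B)) = -1 + 0*(3 + 2*(B*n + B)) = -1 + 0*(3 + 2*(B + B*n)) = -1 + 0*(3 + (2*B + 2*B*n)) = -1 + 0*(3 + 2*B + 2*B*n) = -1 + 0 = -1)
d(S) = 41*S/7
d(-21) - 386*N(9, -22) = (41/7)*(-21) - 386*(-1) = -123 + 386 = 263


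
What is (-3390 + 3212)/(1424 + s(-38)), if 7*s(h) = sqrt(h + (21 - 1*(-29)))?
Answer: -3105032/24840253 + 623*sqrt(3)/24840253 ≈ -0.12496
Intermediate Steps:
s(h) = sqrt(50 + h)/7 (s(h) = sqrt(h + (21 - 1*(-29)))/7 = sqrt(h + (21 + 29))/7 = sqrt(h + 50)/7 = sqrt(50 + h)/7)
(-3390 + 3212)/(1424 + s(-38)) = (-3390 + 3212)/(1424 + sqrt(50 - 38)/7) = -178/(1424 + sqrt(12)/7) = -178/(1424 + (2*sqrt(3))/7) = -178/(1424 + 2*sqrt(3)/7)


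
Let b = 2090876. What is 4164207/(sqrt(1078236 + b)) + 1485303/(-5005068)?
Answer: -495101/1668356 + 4164207*sqrt(792278)/1584556 ≈ 2338.9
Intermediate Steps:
4164207/(sqrt(1078236 + b)) + 1485303/(-5005068) = 4164207/(sqrt(1078236 + 2090876)) + 1485303/(-5005068) = 4164207/(sqrt(3169112)) + 1485303*(-1/5005068) = 4164207/((2*sqrt(792278))) - 495101/1668356 = 4164207*(sqrt(792278)/1584556) - 495101/1668356 = 4164207*sqrt(792278)/1584556 - 495101/1668356 = -495101/1668356 + 4164207*sqrt(792278)/1584556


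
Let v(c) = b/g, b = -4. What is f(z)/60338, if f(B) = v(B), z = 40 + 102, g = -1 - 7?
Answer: 1/120676 ≈ 8.2866e-6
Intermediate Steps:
g = -8
z = 142
v(c) = ½ (v(c) = -4/(-8) = -4*(-⅛) = ½)
f(B) = ½
f(z)/60338 = (½)/60338 = (½)*(1/60338) = 1/120676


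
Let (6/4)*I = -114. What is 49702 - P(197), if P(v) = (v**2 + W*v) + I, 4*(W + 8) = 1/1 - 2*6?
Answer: 52347/4 ≈ 13087.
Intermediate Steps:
I = -76 (I = (2/3)*(-114) = -76)
W = -43/4 (W = -8 + (1/1 - 2*6)/4 = -8 + (1 - 12)/4 = -8 + (1/4)*(-11) = -8 - 11/4 = -43/4 ≈ -10.750)
P(v) = -76 + v**2 - 43*v/4 (P(v) = (v**2 - 43*v/4) - 76 = -76 + v**2 - 43*v/4)
49702 - P(197) = 49702 - (-76 + 197**2 - 43/4*197) = 49702 - (-76 + 38809 - 8471/4) = 49702 - 1*146461/4 = 49702 - 146461/4 = 52347/4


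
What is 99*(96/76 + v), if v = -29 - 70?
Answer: -183843/19 ≈ -9676.0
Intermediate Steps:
v = -99
99*(96/76 + v) = 99*(96/76 - 99) = 99*(96*(1/76) - 99) = 99*(24/19 - 99) = 99*(-1857/19) = -183843/19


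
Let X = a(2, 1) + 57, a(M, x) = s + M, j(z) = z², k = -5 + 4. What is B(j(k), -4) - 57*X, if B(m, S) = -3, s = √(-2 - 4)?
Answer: -3366 - 57*I*√6 ≈ -3366.0 - 139.62*I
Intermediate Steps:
k = -1
s = I*√6 (s = √(-6) = I*√6 ≈ 2.4495*I)
a(M, x) = M + I*√6 (a(M, x) = I*√6 + M = M + I*√6)
X = 59 + I*√6 (X = (2 + I*√6) + 57 = 59 + I*√6 ≈ 59.0 + 2.4495*I)
B(j(k), -4) - 57*X = -3 - 57*(59 + I*√6) = -3 + (-3363 - 57*I*√6) = -3366 - 57*I*√6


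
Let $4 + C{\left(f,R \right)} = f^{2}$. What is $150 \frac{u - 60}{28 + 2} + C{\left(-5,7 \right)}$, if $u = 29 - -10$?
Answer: $-84$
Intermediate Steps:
$u = 39$ ($u = 29 + 10 = 39$)
$C{\left(f,R \right)} = -4 + f^{2}$
$150 \frac{u - 60}{28 + 2} + C{\left(-5,7 \right)} = 150 \frac{39 - 60}{28 + 2} - \left(4 - \left(-5\right)^{2}\right) = 150 \left(- \frac{21}{30}\right) + \left(-4 + 25\right) = 150 \left(\left(-21\right) \frac{1}{30}\right) + 21 = 150 \left(- \frac{7}{10}\right) + 21 = -105 + 21 = -84$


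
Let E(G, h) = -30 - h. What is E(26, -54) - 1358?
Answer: -1334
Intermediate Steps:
E(26, -54) - 1358 = (-30 - 1*(-54)) - 1358 = (-30 + 54) - 1358 = 24 - 1358 = -1334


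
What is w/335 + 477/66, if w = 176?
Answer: 57137/7370 ≈ 7.7526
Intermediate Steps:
w/335 + 477/66 = 176/335 + 477/66 = 176*(1/335) + 477*(1/66) = 176/335 + 159/22 = 57137/7370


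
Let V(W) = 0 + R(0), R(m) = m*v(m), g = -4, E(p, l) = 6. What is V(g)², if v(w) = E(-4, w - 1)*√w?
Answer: 0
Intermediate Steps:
v(w) = 6*√w
R(m) = 6*m^(3/2) (R(m) = m*(6*√m) = 6*m^(3/2))
V(W) = 0 (V(W) = 0 + 6*0^(3/2) = 0 + 6*0 = 0 + 0 = 0)
V(g)² = 0² = 0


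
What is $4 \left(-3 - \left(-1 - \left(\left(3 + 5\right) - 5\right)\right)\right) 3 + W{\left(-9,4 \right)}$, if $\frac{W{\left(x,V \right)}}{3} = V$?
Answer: $24$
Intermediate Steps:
$W{\left(x,V \right)} = 3 V$
$4 \left(-3 - \left(-1 - \left(\left(3 + 5\right) - 5\right)\right)\right) 3 + W{\left(-9,4 \right)} = 4 \left(-3 - \left(-1 - \left(\left(3 + 5\right) - 5\right)\right)\right) 3 + 3 \cdot 4 = 4 \left(-3 - \left(-1 - \left(8 - 5\right)\right)\right) 3 + 12 = 4 \left(-3 - \left(-1 - 3\right)\right) 3 + 12 = 4 \left(-3 - -4\right) 3 + 12 = 4 \left(-3 + 4\right) 3 + 12 = 4 \cdot 1 \cdot 3 + 12 = 4 \cdot 3 + 12 = 12 + 12 = 24$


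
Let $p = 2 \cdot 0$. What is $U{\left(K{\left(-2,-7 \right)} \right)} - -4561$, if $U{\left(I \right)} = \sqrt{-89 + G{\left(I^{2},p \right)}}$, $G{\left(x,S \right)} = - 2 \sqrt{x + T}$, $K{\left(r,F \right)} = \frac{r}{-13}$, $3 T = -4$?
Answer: $4561 + \frac{\sqrt{-135369 - 156 i \sqrt{498}}}{39} \approx 4561.1 - 9.4348 i$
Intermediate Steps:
$T = - \frac{4}{3}$ ($T = \frac{1}{3} \left(-4\right) = - \frac{4}{3} \approx -1.3333$)
$K{\left(r,F \right)} = - \frac{r}{13}$ ($K{\left(r,F \right)} = r \left(- \frac{1}{13}\right) = - \frac{r}{13}$)
$p = 0$
$G{\left(x,S \right)} = - 2 \sqrt{- \frac{4}{3} + x}$ ($G{\left(x,S \right)} = - 2 \sqrt{x - \frac{4}{3}} = - 2 \sqrt{- \frac{4}{3} + x}$)
$U{\left(I \right)} = \sqrt{-89 - \frac{2 \sqrt{-12 + 9 I^{2}}}{3}}$
$U{\left(K{\left(-2,-7 \right)} \right)} - -4561 = \frac{\sqrt{-801 - 6 \sqrt{3} \sqrt{-4 + 3 \left(\left(- \frac{1}{13}\right) \left(-2\right)\right)^{2}}}}{3} - -4561 = \frac{\sqrt{-801 - 6 \sqrt{3} \sqrt{-4 + 3 \left(\frac{2}{13}\right)^{2}}}}{3} + 4561 = \frac{\sqrt{-801 - 6 \sqrt{3} \sqrt{-4 + 3 \cdot \frac{4}{169}}}}{3} + 4561 = \frac{\sqrt{-801 - 6 \sqrt{3} \sqrt{-4 + \frac{12}{169}}}}{3} + 4561 = \frac{\sqrt{-801 - 6 \sqrt{3} \sqrt{- \frac{664}{169}}}}{3} + 4561 = \frac{\sqrt{-801 - 6 \sqrt{3} \frac{2 i \sqrt{166}}{13}}}{3} + 4561 = \frac{\sqrt{-801 - \frac{12 i \sqrt{498}}{13}}}{3} + 4561 = 4561 + \frac{\sqrt{-801 - \frac{12 i \sqrt{498}}{13}}}{3}$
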